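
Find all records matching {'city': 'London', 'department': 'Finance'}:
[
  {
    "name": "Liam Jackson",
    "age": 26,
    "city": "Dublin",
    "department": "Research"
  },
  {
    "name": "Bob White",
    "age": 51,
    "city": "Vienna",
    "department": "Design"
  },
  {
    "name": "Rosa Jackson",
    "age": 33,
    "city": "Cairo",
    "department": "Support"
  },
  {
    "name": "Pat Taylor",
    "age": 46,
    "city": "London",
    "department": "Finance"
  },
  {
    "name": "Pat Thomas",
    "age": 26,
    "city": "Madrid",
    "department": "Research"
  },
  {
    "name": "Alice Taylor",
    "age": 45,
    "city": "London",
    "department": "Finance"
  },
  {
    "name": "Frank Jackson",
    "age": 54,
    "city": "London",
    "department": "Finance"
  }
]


Search criteria: {'city': 'London', 'department': 'Finance'}

Checking 7 records:
  Liam Jackson: {city: Dublin, department: Research}
  Bob White: {city: Vienna, department: Design}
  Rosa Jackson: {city: Cairo, department: Support}
  Pat Taylor: {city: London, department: Finance} <-- MATCH
  Pat Thomas: {city: Madrid, department: Research}
  Alice Taylor: {city: London, department: Finance} <-- MATCH
  Frank Jackson: {city: London, department: Finance} <-- MATCH

Matches: ["Pat Taylor", "Alice Taylor", "Frank Jackson"]

["Pat Taylor", "Alice Taylor", "Frank Jackson"]


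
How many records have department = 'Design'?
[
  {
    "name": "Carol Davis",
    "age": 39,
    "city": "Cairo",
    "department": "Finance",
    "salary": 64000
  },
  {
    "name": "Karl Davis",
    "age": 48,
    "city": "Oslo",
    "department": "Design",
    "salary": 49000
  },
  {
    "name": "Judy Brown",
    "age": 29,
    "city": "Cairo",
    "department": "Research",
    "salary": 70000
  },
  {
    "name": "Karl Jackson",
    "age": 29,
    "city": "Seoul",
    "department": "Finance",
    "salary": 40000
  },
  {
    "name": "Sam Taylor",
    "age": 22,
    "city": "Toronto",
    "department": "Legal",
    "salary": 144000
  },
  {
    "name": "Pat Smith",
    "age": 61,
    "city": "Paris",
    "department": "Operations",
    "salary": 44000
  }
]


Data: 6 records
Condition: department = 'Design'

Checking each record:
  Carol Davis: Finance
  Karl Davis: Design MATCH
  Judy Brown: Research
  Karl Jackson: Finance
  Sam Taylor: Legal
  Pat Smith: Operations

Count: 1

1


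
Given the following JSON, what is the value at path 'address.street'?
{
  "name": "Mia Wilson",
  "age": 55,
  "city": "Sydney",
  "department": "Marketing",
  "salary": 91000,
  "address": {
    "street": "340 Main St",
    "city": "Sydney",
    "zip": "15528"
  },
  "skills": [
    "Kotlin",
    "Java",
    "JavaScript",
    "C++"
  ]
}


Query: address.street
Path: address -> street
Value: 340 Main St

340 Main St


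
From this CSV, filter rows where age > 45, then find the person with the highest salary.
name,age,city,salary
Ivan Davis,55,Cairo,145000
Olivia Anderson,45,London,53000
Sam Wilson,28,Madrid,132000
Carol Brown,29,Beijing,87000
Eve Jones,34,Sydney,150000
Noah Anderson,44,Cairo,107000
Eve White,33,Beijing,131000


Filter: age > 45
Sort by: salary (descending)

Filtered records (1):
  Ivan Davis, age 55, salary $145000

Highest salary: Ivan Davis ($145000)

Ivan Davis


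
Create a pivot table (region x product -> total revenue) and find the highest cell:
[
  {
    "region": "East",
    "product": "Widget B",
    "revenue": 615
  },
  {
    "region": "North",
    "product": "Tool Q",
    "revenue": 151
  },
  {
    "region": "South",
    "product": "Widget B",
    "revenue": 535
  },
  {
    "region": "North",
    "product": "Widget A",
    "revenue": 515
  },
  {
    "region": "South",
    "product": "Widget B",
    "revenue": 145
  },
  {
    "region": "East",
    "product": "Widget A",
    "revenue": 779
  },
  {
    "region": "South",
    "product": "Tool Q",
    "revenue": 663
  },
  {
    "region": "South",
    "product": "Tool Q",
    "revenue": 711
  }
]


Pivot: region (rows) x product (columns) -> total revenue

     Tool Q        Widget A      Widget B    
East             0           779           615  
North          151           515             0  
South         1374             0           680  

Highest: South / Tool Q = $1374

South / Tool Q = $1374


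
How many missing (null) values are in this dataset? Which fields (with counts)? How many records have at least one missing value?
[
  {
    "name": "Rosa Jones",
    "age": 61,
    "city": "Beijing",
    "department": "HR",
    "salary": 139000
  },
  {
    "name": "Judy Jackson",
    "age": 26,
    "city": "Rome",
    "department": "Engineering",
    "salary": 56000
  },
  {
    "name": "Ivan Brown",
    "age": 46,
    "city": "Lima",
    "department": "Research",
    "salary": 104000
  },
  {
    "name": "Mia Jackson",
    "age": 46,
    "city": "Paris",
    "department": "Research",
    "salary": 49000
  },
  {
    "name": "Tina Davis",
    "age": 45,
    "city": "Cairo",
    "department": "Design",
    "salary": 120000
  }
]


Checking for missing (null) values in 5 records:

  Rosa Jones: complete
  Judy Jackson: complete
  Ivan Brown: complete
  Mia Jackson: complete
  Tina Davis: complete

Per field:
  name: 0 missing
  age: 0 missing
  city: 0 missing
  department: 0 missing
  salary: 0 missing

Total missing values: 0
Records with any missing: 0

0 missing values (none); 0 incomplete records


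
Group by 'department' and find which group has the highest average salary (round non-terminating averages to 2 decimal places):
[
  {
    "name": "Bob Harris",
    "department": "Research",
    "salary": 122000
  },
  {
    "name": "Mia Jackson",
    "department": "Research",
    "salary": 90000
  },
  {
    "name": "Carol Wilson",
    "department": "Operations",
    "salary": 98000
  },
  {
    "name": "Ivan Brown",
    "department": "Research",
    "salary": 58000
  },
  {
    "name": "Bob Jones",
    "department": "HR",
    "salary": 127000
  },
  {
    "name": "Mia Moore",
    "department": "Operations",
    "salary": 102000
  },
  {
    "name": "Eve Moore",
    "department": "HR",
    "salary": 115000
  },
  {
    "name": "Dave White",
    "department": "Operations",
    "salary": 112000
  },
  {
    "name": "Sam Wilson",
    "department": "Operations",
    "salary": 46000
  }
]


Group by: department

Groups:
  HR: 2 people, avg salary = 242000/2 = $121000
  Operations: 4 people, avg salary = 358000/4 = $89500
  Research: 3 people, avg salary = 270000/3 = $90000

Highest average salary: HR ($121000)

HR ($121000)


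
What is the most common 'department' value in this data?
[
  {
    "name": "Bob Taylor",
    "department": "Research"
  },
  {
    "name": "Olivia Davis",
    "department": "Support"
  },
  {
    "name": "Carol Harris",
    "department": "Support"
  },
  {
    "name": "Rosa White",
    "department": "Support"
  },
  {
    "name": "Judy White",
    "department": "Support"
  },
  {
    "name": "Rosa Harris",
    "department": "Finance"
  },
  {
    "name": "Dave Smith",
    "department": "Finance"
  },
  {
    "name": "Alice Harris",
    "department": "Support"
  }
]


Counting 'department' values across 8 records:

  Support: 5 #####
  Finance: 2 ##
  Research: 1 #

Most common: Support (5 times)

Support (5 times)


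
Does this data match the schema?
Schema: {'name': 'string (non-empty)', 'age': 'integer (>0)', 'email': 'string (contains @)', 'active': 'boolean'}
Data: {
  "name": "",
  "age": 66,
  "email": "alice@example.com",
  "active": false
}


Validating each field against schema:
  name: FAIL ("" is an empty string)
  age: OK (positive integer)
  email: OK (string with @)
  active: OK (boolean)

Result: INVALID (1 error: name)

INVALID (1 error: name)


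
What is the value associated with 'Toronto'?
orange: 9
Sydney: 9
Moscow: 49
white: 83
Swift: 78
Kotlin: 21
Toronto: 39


Looking up key 'Toronto'
Value: 39

39


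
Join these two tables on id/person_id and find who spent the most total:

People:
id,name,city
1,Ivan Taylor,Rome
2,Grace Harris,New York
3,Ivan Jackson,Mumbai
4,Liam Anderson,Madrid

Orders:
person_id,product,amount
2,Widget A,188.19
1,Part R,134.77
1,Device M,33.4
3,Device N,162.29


Join on: people.id = orders.person_id

Joined rows:
  Grace Harris (New York) bought Widget A for $188.19
  Ivan Taylor (Rome) bought Part R for $134.77
  Ivan Taylor (Rome) bought Device M for $33.4
  Ivan Jackson (Mumbai) bought Device N for $162.29

Total per person:
  Grace Harris: $188.19
  Ivan Taylor: $168.17
  Ivan Jackson: $162.29

Top spender: Grace Harris ($188.19)

Grace Harris ($188.19)


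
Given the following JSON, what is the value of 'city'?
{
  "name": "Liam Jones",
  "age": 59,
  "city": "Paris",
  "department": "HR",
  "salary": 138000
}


Looking up field 'city'
Value: Paris

Paris


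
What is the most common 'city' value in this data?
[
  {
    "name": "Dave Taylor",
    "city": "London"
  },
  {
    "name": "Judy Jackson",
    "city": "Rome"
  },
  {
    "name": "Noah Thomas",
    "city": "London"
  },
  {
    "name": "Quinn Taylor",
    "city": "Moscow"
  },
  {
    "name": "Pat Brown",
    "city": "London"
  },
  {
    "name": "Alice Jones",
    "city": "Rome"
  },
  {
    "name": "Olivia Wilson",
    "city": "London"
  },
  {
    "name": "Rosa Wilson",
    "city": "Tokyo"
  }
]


Counting 'city' values across 8 records:

  London: 4 ####
  Rome: 2 ##
  Moscow: 1 #
  Tokyo: 1 #

Most common: London (4 times)

London (4 times)


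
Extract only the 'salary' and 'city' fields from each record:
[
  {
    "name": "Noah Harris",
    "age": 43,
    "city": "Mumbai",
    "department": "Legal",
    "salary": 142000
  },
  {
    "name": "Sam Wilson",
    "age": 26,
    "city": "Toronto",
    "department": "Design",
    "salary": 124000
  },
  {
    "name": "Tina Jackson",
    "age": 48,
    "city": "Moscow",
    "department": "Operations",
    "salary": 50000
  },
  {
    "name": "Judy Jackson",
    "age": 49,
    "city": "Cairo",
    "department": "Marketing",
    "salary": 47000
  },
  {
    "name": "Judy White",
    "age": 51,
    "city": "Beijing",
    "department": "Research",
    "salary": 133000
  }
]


Original: 5 records with fields: name, age, city, department, salary
Keep: ['salary', 'city']
Drop: ['name', 'age', 'department']
Result: 5 records, 2 fields each

[
  {
    "salary": 142000,
    "city": "Mumbai"
  },
  {
    "salary": 124000,
    "city": "Toronto"
  },
  {
    "salary": 50000,
    "city": "Moscow"
  },
  {
    "salary": 47000,
    "city": "Cairo"
  },
  {
    "salary": 133000,
    "city": "Beijing"
  }
]


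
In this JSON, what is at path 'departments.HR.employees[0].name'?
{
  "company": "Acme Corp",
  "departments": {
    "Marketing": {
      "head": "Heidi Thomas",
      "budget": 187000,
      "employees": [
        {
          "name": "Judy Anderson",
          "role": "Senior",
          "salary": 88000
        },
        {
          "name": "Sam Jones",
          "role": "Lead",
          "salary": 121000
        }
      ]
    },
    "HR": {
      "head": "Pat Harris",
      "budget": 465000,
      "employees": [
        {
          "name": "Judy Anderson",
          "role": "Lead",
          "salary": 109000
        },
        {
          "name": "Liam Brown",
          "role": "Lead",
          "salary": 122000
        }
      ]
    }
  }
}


Path: departments.HR.employees[0].name

Navigate:
  -> departments
  -> HR
  -> employees[0].name = 'Judy Anderson'

Judy Anderson


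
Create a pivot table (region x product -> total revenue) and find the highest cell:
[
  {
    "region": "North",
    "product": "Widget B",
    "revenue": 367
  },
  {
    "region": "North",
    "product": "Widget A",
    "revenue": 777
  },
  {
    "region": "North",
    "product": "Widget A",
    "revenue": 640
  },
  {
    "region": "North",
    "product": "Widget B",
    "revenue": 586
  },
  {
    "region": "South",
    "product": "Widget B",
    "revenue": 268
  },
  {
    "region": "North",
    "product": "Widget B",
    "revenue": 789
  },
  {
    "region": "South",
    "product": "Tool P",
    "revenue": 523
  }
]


Pivot: region (rows) x product (columns) -> total revenue

     Tool P        Widget A      Widget B    
North            0          1417          1742  
South          523             0           268  

Highest: North / Widget B = $1742

North / Widget B = $1742


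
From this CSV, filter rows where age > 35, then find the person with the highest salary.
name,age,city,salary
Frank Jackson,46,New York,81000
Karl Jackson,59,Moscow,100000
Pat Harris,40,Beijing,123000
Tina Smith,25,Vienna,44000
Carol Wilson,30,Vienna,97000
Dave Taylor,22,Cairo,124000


Filter: age > 35
Sort by: salary (descending)

Filtered records (3):
  Pat Harris, age 40, salary $123000
  Karl Jackson, age 59, salary $100000
  Frank Jackson, age 46, salary $81000

Highest salary: Pat Harris ($123000)

Pat Harris


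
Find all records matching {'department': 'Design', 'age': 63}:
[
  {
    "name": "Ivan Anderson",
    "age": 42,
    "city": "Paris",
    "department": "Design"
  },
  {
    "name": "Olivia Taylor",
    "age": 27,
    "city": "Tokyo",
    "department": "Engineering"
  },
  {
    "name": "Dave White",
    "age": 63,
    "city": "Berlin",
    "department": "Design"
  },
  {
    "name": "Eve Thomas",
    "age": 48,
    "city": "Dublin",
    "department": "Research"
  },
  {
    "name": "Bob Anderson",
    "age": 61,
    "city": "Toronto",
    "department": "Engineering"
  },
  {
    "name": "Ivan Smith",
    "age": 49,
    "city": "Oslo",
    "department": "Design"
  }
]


Search criteria: {'department': 'Design', 'age': 63}

Checking 6 records:
  Ivan Anderson: {department: Design, age: 42}
  Olivia Taylor: {department: Engineering, age: 27}
  Dave White: {department: Design, age: 63} <-- MATCH
  Eve Thomas: {department: Research, age: 48}
  Bob Anderson: {department: Engineering, age: 61}
  Ivan Smith: {department: Design, age: 49}

Matches: ["Dave White"]

["Dave White"]


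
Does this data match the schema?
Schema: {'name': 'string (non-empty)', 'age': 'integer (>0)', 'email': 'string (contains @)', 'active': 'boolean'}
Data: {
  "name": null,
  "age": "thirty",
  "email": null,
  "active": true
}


Validating each field against schema:
  name: FAIL (null is not a string)
  age: FAIL ("thirty" is not an integer)
  email: FAIL (null is not a string)
  active: OK (boolean)

Result: INVALID (3 errors: name, age, email)

INVALID (3 errors: name, age, email)


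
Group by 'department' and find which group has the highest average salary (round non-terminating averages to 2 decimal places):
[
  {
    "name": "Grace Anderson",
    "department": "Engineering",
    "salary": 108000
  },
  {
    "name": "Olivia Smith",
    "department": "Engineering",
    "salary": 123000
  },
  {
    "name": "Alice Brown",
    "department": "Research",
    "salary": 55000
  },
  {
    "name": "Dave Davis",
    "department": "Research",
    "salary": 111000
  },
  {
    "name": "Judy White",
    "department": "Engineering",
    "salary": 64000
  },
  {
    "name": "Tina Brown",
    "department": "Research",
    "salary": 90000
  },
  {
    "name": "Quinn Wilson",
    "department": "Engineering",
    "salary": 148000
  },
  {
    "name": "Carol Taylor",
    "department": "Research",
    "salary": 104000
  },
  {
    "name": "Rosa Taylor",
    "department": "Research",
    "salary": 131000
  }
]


Group by: department

Groups:
  Engineering: 4 people, avg salary = 443000/4 = $110750
  Research: 5 people, avg salary = 491000/5 = $98200

Highest average salary: Engineering ($110750)

Engineering ($110750)


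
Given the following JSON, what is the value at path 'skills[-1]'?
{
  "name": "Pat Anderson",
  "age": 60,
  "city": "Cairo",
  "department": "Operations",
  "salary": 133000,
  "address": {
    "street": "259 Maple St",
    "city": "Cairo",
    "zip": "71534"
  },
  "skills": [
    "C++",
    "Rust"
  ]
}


Query: skills[-1]
Path: skills -> last element
Value: Rust

Rust


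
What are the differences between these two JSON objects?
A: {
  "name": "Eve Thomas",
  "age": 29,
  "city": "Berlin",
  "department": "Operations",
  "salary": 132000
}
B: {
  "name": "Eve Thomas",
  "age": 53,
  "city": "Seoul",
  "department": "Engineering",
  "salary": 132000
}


Comparing each field (in key order):
  name: same
  age: DIFFERENT
  city: DIFFERENT
  department: DIFFERENT
  salary: same
Differences:
  age: 29 -> 53
  city: Berlin -> Seoul
  department: Operations -> Engineering

3 field(s) changed

3 changes: age, city, department


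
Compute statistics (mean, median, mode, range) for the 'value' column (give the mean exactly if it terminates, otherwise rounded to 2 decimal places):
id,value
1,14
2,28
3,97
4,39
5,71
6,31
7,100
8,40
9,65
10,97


Data: [14, 28, 97, 39, 71, 31, 100, 40, 65, 97]
Count: 10
Sum: 582
Mean: 582/10 = 58.2
Sorted: [14, 28, 31, 39, 40, 65, 71, 97, 97, 100]
Median: 52.5
Mode: 97 (2 times)
Range: 100 - 14 = 86
Min: 14, Max: 100

mean=58.2, median=52.5, mode=97, range=86


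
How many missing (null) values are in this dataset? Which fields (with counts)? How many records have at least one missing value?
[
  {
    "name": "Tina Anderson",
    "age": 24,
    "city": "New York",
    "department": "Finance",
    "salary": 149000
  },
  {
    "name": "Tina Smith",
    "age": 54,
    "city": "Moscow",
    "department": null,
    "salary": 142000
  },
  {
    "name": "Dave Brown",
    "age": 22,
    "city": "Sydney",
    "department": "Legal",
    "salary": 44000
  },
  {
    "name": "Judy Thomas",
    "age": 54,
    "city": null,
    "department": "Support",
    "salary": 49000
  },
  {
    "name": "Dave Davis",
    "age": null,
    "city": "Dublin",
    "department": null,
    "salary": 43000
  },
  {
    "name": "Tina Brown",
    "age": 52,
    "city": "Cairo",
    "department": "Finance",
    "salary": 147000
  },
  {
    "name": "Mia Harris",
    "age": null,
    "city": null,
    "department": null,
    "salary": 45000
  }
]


Checking for missing (null) values in 7 records:

  Tina Anderson: complete
  Tina Smith: department
  Dave Brown: complete
  Judy Thomas: city
  Dave Davis: age, department
  Tina Brown: complete
  Mia Harris: age, city, department

Per field:
  name: 0 missing
  age: 2 missing
  city: 2 missing
  department: 3 missing
  salary: 0 missing

Total missing values: 7
Records with any missing: 4

7 missing values (age: 2, city: 2, department: 3); 4 incomplete records


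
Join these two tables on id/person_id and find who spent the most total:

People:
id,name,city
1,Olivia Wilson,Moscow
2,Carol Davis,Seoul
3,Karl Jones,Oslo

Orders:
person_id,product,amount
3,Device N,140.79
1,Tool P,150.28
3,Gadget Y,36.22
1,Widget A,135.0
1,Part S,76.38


Join on: people.id = orders.person_id

Joined rows:
  Karl Jones (Oslo) bought Device N for $140.79
  Olivia Wilson (Moscow) bought Tool P for $150.28
  Karl Jones (Oslo) bought Gadget Y for $36.22
  Olivia Wilson (Moscow) bought Widget A for $135.0
  Olivia Wilson (Moscow) bought Part S for $76.38

Total per person:
  Olivia Wilson: $361.66
  Karl Jones: $177.01

Top spender: Olivia Wilson ($361.66)

Olivia Wilson ($361.66)


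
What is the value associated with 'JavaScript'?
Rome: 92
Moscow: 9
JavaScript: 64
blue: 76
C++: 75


Looking up key 'JavaScript'
Value: 64

64


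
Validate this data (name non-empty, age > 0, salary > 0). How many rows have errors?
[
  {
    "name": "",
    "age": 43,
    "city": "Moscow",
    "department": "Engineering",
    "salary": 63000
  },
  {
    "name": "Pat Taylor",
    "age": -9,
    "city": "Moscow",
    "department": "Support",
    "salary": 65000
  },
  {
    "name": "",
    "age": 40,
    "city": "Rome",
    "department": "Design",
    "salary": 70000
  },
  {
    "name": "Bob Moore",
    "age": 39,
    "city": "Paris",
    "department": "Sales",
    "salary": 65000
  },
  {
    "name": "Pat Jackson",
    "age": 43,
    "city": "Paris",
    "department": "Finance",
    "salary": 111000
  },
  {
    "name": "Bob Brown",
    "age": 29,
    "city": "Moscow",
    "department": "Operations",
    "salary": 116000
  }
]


Validating 6 records:
Rules: name non-empty, age > 0, salary > 0

  Row 1 (???): empty name
  Row 2 (Pat Taylor): negative age: -9
  Row 3 (???): empty name
  Row 4 (Bob Moore): OK
  Row 5 (Pat Jackson): OK
  Row 6 (Bob Brown): OK

Total errors: 3

3 errors


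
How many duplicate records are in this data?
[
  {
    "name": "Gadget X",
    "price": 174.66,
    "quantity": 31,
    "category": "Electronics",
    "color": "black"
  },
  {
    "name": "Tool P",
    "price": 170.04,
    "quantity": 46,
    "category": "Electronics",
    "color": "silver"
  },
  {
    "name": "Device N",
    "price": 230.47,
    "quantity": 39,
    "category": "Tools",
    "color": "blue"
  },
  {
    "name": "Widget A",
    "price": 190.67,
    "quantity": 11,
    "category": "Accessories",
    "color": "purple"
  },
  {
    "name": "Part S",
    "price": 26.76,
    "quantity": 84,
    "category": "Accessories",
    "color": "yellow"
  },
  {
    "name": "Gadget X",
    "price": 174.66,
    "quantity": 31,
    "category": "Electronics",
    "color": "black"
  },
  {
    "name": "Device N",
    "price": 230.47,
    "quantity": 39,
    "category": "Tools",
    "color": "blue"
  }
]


Checking 7 records for duplicates:

  Row 1: Gadget X ($174.66, qty 31)
  Row 2: Tool P ($170.04, qty 46)
  Row 3: Device N ($230.47, qty 39)
  Row 4: Widget A ($190.67, qty 11)
  Row 5: Part S ($26.76, qty 84)
  Row 6: Gadget X ($174.66, qty 31) <-- DUPLICATE
  Row 7: Device N ($230.47, qty 39) <-- DUPLICATE

Duplicates found: 2
Unique records: 5

2 duplicates, 5 unique


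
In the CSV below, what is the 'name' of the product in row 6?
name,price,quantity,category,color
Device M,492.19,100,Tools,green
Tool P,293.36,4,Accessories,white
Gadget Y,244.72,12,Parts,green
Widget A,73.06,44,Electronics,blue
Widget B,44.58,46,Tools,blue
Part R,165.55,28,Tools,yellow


Query: Row 6 ('Part R'), column 'name'
Value: Part R

Part R


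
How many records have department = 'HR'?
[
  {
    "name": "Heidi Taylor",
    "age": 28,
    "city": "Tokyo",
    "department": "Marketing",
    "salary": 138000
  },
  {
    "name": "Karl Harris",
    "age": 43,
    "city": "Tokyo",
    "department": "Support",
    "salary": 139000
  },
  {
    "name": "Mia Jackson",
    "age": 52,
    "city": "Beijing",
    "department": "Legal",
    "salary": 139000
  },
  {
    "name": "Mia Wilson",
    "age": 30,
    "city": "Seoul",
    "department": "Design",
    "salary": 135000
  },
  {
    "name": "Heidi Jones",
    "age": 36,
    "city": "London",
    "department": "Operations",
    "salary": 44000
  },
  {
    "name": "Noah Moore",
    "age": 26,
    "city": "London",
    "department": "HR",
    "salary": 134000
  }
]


Data: 6 records
Condition: department = 'HR'

Checking each record:
  Heidi Taylor: Marketing
  Karl Harris: Support
  Mia Jackson: Legal
  Mia Wilson: Design
  Heidi Jones: Operations
  Noah Moore: HR MATCH

Count: 1

1


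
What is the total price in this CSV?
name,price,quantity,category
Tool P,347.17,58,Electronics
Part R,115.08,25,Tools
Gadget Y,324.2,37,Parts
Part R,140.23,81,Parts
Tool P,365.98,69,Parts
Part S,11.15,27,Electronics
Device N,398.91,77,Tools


Computing total price:
Values: [347.17, 115.08, 324.2, 140.23, 365.98, 11.15, 398.91]
Sum = 1702.72

1702.72


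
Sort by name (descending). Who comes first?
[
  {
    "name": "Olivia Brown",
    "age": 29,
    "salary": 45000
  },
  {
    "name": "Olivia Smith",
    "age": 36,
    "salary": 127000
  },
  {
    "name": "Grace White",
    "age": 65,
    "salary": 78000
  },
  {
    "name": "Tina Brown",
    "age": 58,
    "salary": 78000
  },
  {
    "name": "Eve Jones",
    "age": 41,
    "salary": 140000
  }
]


Sort by: name (descending)

Sorted order:
  1. Tina Brown (name = Tina Brown)
  2. Olivia Smith (name = Olivia Smith)
  3. Olivia Brown (name = Olivia Brown)
  4. Grace White (name = Grace White)
  5. Eve Jones (name = Eve Jones)

First: Tina Brown

Tina Brown


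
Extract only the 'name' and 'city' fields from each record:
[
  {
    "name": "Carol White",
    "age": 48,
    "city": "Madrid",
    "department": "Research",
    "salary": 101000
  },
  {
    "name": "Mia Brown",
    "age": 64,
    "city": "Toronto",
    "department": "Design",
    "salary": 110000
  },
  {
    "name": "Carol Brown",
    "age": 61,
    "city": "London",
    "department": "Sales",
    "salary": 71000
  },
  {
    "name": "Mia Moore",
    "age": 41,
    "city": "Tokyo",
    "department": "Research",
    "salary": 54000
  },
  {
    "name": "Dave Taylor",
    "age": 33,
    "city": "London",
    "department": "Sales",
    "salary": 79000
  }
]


Original: 5 records with fields: name, age, city, department, salary
Keep: ['name', 'city']
Drop: ['age', 'department', 'salary']
Result: 5 records, 2 fields each

[
  {
    "name": "Carol White",
    "city": "Madrid"
  },
  {
    "name": "Mia Brown",
    "city": "Toronto"
  },
  {
    "name": "Carol Brown",
    "city": "London"
  },
  {
    "name": "Mia Moore",
    "city": "Tokyo"
  },
  {
    "name": "Dave Taylor",
    "city": "London"
  }
]


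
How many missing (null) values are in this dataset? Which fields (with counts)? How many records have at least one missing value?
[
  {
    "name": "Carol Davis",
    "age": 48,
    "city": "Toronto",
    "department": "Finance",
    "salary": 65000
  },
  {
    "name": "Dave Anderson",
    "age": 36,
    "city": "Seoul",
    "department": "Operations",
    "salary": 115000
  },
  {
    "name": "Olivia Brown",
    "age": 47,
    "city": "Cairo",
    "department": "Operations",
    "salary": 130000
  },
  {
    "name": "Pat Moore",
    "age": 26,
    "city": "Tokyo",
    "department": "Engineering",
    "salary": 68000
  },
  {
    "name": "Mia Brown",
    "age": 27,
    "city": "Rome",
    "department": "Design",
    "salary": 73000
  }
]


Checking for missing (null) values in 5 records:

  Carol Davis: complete
  Dave Anderson: complete
  Olivia Brown: complete
  Pat Moore: complete
  Mia Brown: complete

Per field:
  name: 0 missing
  age: 0 missing
  city: 0 missing
  department: 0 missing
  salary: 0 missing

Total missing values: 0
Records with any missing: 0

0 missing values (none); 0 incomplete records


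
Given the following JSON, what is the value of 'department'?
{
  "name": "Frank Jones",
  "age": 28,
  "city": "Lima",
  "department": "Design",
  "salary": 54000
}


Looking up field 'department'
Value: Design

Design


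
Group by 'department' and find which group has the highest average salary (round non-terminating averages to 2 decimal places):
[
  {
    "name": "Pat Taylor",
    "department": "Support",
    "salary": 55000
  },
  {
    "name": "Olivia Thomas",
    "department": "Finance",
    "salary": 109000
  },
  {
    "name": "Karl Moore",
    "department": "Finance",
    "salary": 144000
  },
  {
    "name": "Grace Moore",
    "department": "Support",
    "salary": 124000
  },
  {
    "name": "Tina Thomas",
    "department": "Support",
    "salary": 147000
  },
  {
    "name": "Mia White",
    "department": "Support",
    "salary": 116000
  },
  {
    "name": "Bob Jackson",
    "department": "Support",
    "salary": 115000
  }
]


Group by: department

Groups:
  Finance: 2 people, avg salary = 253000/2 = $126500
  Support: 5 people, avg salary = 557000/5 = $111400

Highest average salary: Finance ($126500)

Finance ($126500)


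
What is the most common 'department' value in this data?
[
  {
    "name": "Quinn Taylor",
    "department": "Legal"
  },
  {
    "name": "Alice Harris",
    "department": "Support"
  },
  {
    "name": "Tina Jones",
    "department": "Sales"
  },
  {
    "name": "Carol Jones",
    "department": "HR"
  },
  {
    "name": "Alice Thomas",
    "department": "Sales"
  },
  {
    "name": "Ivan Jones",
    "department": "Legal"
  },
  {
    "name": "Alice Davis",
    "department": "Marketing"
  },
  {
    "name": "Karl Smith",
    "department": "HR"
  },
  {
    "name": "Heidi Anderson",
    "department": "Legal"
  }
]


Counting 'department' values across 9 records:

  Legal: 3 ###
  Sales: 2 ##
  HR: 2 ##
  Support: 1 #
  Marketing: 1 #

Most common: Legal (3 times)

Legal (3 times)


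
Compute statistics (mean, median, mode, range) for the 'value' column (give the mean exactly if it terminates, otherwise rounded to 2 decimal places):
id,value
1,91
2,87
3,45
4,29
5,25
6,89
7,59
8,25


Data: [91, 87, 45, 29, 25, 89, 59, 25]
Count: 8
Sum: 450
Mean: 450/8 = 56.25
Sorted: [25, 25, 29, 45, 59, 87, 89, 91]
Median: 52.0
Mode: 25 (2 times)
Range: 91 - 25 = 66
Min: 25, Max: 91

mean=56.25, median=52.0, mode=25, range=66


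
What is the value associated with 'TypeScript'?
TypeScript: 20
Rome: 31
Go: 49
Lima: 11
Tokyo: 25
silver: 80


Looking up key 'TypeScript'
Value: 20

20


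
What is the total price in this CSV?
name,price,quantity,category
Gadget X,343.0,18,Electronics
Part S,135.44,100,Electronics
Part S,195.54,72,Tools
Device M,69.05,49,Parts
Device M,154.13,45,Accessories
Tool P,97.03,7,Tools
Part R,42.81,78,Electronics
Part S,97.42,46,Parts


Computing total price:
Values: [343.0, 135.44, 195.54, 69.05, 154.13, 97.03, 42.81, 97.42]
Sum = 1134.42

1134.42


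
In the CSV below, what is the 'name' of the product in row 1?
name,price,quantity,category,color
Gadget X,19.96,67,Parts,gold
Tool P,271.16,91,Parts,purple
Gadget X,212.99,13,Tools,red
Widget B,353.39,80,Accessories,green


Query: Row 1 ('Gadget X'), column 'name'
Value: Gadget X

Gadget X


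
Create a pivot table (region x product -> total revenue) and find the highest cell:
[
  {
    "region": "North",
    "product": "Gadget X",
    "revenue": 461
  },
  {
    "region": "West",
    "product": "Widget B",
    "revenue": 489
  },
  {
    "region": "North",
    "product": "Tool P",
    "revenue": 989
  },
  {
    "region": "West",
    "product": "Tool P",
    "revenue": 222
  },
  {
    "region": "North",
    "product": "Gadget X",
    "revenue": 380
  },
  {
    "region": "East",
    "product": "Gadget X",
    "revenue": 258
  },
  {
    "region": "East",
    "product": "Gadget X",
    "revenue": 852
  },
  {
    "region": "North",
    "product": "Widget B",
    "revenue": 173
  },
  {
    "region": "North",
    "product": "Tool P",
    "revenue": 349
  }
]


Pivot: region (rows) x product (columns) -> total revenue

     Gadget X      Tool P        Widget B    
East          1110             0             0  
North          841          1338           173  
West             0           222           489  

Highest: North / Tool P = $1338

North / Tool P = $1338


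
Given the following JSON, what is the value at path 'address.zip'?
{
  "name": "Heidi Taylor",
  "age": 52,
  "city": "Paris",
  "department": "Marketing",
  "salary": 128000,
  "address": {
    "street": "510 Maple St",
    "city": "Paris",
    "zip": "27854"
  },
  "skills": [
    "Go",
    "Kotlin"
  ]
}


Query: address.zip
Path: address -> zip
Value: 27854

27854


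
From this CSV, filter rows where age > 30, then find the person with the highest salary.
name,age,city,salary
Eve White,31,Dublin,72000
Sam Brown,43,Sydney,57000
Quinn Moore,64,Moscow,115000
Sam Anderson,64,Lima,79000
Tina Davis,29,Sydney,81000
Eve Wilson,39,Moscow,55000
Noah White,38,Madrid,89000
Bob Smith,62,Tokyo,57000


Filter: age > 30
Sort by: salary (descending)

Filtered records (7):
  Quinn Moore, age 64, salary $115000
  Noah White, age 38, salary $89000
  Sam Anderson, age 64, salary $79000
  Eve White, age 31, salary $72000
  Sam Brown, age 43, salary $57000
  Bob Smith, age 62, salary $57000
  Eve Wilson, age 39, salary $55000

Highest salary: Quinn Moore ($115000)

Quinn Moore


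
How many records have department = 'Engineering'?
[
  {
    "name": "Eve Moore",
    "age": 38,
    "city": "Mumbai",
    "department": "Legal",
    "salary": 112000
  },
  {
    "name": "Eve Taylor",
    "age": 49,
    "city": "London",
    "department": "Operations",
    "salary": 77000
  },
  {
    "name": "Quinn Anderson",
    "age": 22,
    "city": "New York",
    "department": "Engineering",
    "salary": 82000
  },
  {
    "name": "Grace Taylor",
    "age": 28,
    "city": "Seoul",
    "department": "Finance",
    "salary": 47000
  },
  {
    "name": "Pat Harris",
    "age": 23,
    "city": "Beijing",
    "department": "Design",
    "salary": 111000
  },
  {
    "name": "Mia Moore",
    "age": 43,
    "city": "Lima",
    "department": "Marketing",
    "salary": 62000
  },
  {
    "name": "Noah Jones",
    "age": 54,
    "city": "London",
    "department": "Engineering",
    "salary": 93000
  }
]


Data: 7 records
Condition: department = 'Engineering'

Checking each record:
  Eve Moore: Legal
  Eve Taylor: Operations
  Quinn Anderson: Engineering MATCH
  Grace Taylor: Finance
  Pat Harris: Design
  Mia Moore: Marketing
  Noah Jones: Engineering MATCH

Count: 2

2


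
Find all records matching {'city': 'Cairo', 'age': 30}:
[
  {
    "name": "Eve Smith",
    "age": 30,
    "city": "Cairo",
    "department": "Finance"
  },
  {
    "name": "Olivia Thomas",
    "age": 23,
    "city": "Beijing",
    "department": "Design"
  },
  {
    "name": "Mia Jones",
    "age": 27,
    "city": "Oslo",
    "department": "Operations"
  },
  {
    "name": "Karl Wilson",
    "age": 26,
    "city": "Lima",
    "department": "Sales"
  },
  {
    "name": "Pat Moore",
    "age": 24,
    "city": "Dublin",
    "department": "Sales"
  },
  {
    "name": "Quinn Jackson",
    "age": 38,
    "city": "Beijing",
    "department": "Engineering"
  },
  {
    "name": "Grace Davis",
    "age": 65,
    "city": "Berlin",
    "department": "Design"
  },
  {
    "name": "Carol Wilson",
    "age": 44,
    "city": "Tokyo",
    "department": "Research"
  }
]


Search criteria: {'city': 'Cairo', 'age': 30}

Checking 8 records:
  Eve Smith: {city: Cairo, age: 30} <-- MATCH
  Olivia Thomas: {city: Beijing, age: 23}
  Mia Jones: {city: Oslo, age: 27}
  Karl Wilson: {city: Lima, age: 26}
  Pat Moore: {city: Dublin, age: 24}
  Quinn Jackson: {city: Beijing, age: 38}
  Grace Davis: {city: Berlin, age: 65}
  Carol Wilson: {city: Tokyo, age: 44}

Matches: ["Eve Smith"]

["Eve Smith"]


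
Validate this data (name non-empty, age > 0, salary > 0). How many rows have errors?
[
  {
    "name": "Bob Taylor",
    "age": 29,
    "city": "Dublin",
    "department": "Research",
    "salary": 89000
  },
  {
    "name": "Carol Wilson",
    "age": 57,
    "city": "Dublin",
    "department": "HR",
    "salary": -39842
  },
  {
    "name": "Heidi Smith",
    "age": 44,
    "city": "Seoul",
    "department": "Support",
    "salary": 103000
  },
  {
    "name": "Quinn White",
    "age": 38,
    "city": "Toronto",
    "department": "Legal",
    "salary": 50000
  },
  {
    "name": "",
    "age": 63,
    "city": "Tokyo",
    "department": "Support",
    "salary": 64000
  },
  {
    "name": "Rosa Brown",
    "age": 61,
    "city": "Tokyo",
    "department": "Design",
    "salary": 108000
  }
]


Validating 6 records:
Rules: name non-empty, age > 0, salary > 0

  Row 1 (Bob Taylor): OK
  Row 2 (Carol Wilson): negative salary: -39842
  Row 3 (Heidi Smith): OK
  Row 4 (Quinn White): OK
  Row 5 (???): empty name
  Row 6 (Rosa Brown): OK

Total errors: 2

2 errors


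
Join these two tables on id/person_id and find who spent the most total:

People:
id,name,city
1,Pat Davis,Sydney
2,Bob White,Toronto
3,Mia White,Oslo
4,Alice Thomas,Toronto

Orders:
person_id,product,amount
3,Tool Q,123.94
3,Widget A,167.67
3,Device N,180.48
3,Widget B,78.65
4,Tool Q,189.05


Join on: people.id = orders.person_id

Joined rows:
  Mia White (Oslo) bought Tool Q for $123.94
  Mia White (Oslo) bought Widget A for $167.67
  Mia White (Oslo) bought Device N for $180.48
  Mia White (Oslo) bought Widget B for $78.65
  Alice Thomas (Toronto) bought Tool Q for $189.05

Total per person:
  Mia White: $550.74
  Alice Thomas: $189.05

Top spender: Mia White ($550.74)

Mia White ($550.74)


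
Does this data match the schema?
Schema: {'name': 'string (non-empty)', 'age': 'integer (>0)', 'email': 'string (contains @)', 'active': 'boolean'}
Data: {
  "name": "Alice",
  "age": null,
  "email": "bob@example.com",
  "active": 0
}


Validating each field against schema:
  name: OK (non-empty string)
  age: FAIL (null is not an integer)
  email: OK (string with @)
  active: FAIL (0 is not a boolean)

Result: INVALID (2 errors: age, active)

INVALID (2 errors: age, active)


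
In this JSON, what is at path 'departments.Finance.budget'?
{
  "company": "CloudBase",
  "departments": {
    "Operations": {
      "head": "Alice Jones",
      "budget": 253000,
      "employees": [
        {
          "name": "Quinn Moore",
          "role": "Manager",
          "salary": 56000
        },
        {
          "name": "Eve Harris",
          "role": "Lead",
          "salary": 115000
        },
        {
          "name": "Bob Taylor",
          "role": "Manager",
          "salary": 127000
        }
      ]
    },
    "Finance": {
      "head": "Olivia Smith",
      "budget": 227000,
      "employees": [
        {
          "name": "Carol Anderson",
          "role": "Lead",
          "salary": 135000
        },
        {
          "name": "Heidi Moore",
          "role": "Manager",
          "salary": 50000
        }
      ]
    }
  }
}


Path: departments.Finance.budget

Navigate:
  -> departments
  -> Finance
  -> budget = 227000

227000


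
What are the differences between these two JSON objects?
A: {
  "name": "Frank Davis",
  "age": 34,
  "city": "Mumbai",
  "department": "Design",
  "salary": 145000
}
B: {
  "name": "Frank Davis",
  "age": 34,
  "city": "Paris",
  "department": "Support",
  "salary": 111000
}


Comparing each field (in key order):
  name: same
  age: same
  city: DIFFERENT
  department: DIFFERENT
  salary: DIFFERENT
Differences:
  city: Mumbai -> Paris
  department: Design -> Support
  salary: 145000 -> 111000

3 field(s) changed

3 changes: city, department, salary


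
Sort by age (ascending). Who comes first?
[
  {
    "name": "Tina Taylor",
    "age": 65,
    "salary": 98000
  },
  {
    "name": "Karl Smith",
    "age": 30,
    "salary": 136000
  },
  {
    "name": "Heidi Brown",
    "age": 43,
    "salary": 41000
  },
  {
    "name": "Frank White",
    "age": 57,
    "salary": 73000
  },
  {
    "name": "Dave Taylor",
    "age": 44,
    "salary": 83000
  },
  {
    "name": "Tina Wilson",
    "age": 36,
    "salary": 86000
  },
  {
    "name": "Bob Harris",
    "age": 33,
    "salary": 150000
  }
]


Sort by: age (ascending)

Sorted order:
  1. Karl Smith (age = 30)
  2. Bob Harris (age = 33)
  3. Tina Wilson (age = 36)
  4. Heidi Brown (age = 43)
  5. Dave Taylor (age = 44)
  6. Frank White (age = 57)
  7. Tina Taylor (age = 65)

First: Karl Smith

Karl Smith


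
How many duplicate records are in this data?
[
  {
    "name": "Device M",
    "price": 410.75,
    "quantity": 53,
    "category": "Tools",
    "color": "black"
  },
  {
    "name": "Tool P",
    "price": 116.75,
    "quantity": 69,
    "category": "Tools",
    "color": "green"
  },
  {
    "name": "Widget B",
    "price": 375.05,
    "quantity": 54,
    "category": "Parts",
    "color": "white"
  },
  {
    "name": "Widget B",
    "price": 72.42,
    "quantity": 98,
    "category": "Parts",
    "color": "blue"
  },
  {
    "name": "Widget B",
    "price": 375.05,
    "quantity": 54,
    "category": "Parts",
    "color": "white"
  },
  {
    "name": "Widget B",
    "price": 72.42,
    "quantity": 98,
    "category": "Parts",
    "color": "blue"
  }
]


Checking 6 records for duplicates:

  Row 1: Device M ($410.75, qty 53)
  Row 2: Tool P ($116.75, qty 69)
  Row 3: Widget B ($375.05, qty 54)
  Row 4: Widget B ($72.42, qty 98)
  Row 5: Widget B ($375.05, qty 54) <-- DUPLICATE
  Row 6: Widget B ($72.42, qty 98) <-- DUPLICATE

Duplicates found: 2
Unique records: 4

2 duplicates, 4 unique


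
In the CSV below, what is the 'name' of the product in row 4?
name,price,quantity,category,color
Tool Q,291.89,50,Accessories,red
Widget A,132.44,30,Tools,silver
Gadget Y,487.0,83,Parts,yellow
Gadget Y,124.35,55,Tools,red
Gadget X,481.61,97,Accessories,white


Query: Row 4 ('Gadget Y'), column 'name'
Value: Gadget Y

Gadget Y
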